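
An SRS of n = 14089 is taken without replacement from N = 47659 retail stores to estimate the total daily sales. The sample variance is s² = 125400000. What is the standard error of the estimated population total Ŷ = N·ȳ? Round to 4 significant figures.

3.774 × 10^6

Var(Ŷ) = N²·Var(ȳ) = N²·(1 − n/N)·s²/n.
f = 14089/47659 = 0.29562097; Var(ȳ) = 0.70437903·125400000/14089 = 6269.3683.
Var(Ŷ) = 47659² · 6269.3683 = 1.424012 × 10^13.
SE(Ŷ) = √(1.424012 × 10^13) = 3.774 × 10^6.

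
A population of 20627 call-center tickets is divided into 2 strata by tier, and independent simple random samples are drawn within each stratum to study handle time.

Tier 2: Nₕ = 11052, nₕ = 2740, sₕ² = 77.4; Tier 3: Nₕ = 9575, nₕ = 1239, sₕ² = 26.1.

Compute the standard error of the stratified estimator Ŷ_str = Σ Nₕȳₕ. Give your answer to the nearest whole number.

Var(Ŷ_str) = Σₕ Nₕ²(1 − fₕ)sₕ²/nₕ.
Tier 2: 11052²·(1 − 2740/11052)·77.4/2740 = 2.5949967 × 10^6.
Tier 3: 9575²·(1 − 1239/9575)·26.1/1239 = 1.6813793 × 10^6.
Sum = 4.276376 × 10^6.
SE = √(4.276376 × 10^6) = 2068.

2068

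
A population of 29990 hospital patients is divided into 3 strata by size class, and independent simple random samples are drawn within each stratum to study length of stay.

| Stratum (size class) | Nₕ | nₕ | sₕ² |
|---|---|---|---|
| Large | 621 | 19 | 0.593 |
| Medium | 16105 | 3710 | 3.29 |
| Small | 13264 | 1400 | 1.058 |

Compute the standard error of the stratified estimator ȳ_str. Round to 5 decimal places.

0.01849

Var(ȳ_str) = Σₕ Wₕ²(1 − fₕ)sₕ²/nₕ with Wₕ = Nₕ/N, N = 29990.
Large: Wₕ = 0.02070690; term = 0.02070690²·(1 − 0.03059581)·0.593/19 = 1.2972876 × 10^-5.
Medium: Wₕ = 0.53701234; term = 0.53701234²·(1 − 0.23036324)·3.29/3710 = 1.9682321 × 10^-4.
Small: Wₕ = 0.44228076; term = 0.44228076²·(1 − 0.10554885)·1.058/1400 = 1.3222402 × 10^-4.
Sum = 3.4202011 × 10^-4.
SE = √(3.4202011 × 10^-4) = 0.01849.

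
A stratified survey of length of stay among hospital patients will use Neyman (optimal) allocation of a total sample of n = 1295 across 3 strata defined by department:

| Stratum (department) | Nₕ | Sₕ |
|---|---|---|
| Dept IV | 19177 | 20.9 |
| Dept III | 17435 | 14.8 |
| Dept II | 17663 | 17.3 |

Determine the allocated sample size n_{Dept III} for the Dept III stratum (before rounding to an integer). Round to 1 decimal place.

346.5

Neyman allocation: nₕ = n·NₕSₕ / Σⱼ NⱼSⱼ.
Σ NⱼSⱼ = 19177·20.9 + 17435·14.8 + 17663·17.3 = 964407.2.
n_{Dept III} = 1295·17435·14.8 / 964407.2 = 346.5.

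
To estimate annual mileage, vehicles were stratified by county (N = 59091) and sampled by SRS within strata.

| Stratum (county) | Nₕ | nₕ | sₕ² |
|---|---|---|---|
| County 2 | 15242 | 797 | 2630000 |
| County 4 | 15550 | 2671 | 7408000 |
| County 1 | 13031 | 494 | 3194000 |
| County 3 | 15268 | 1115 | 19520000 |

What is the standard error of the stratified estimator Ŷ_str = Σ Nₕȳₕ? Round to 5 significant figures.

2.4741 × 10^6

Var(Ŷ_str) = Σₕ Nₕ²(1 − fₕ)sₕ²/nₕ.
County 2: 15242²·(1 − 797/15242)·2630000/797 = 7.2653565 × 10^11.
County 4: 15550²·(1 − 2671/15550)·7408000/2671 = 5.5544316 × 10^11.
County 1: 13031²·(1 − 494/13031)·3194000/494 = 1.0562807 × 10^12.
County 3: 15268²·(1 − 1115/15268)·19520000/1115 = 3.7829936 × 10^12.
Sum = 6.1212531 × 10^12.
SE = √(6.1212531 × 10^12) = 2.4741 × 10^6.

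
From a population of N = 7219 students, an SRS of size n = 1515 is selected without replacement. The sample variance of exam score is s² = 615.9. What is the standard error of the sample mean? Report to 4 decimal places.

Under SRS without replacement, Var(ȳ) = (1 − f)·s²/n with f = n/N = 1515/7219 = 0.20986286.
Var(ȳ) = (1 − 0.20986286)·615.9/1515 = 0.79013714·0.40653465 = 0.32121813.
SE(ȳ) = √(0.32121813) = 0.5668.

0.5668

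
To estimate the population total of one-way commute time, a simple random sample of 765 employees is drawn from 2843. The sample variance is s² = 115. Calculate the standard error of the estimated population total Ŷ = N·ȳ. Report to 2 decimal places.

942.39

Var(Ŷ) = N²·Var(ȳ) = N²·(1 − n/N)·s²/n.
f = 765/2843 = 0.26908196; Var(ȳ) = 0.73091804·115/765 = 0.10987657.
Var(Ŷ) = 2843² · 0.10987657 = 888093.75.
SE(Ŷ) = √(888093.75) = 942.39.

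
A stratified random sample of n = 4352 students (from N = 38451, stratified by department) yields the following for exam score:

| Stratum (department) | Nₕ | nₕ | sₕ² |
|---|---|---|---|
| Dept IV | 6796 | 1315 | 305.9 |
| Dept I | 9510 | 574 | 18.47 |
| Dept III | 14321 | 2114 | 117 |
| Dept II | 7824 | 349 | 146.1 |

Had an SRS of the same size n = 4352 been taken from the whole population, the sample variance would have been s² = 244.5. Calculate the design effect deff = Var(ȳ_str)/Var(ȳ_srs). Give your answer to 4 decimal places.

0.6185

Var(ȳ_str) = Σ Wₕ²(1−fₕ)sₕ²/nₕ with Wₕ = Nₕ/38451:
  Dept IV: (6796/38451)²·(1−1315/6796)·305.9/1315 = 0.0058607287
  Dept I: (9510/38451)²·(1−574/9510)·18.47/574 = 0.0018495386
  Dept III: (14321/38451)²·(1−2114/14321)·117/2114 = 0.0065440693
  Dept II: (7824/38451)²·(1−349/7824)·146.1/349 = 0.016559589
  → Var(ȳ_str) = 0.030813926.
Var(ȳ_srs) = (1 − 4352/38451)·244.5/4352 = 0.049822324.
deff = 0.030813926 / 0.049822324 = 0.6185.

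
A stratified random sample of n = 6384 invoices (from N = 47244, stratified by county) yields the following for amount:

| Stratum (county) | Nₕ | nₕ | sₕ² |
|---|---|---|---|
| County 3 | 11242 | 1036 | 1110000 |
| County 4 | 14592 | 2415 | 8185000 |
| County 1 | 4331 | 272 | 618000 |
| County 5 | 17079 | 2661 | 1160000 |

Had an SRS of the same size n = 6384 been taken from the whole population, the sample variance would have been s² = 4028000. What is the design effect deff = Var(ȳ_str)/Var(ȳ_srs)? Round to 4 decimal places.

Var(ȳ_str) = Σ Wₕ²(1−fₕ)sₕ²/nₕ with Wₕ = Nₕ/47244:
  County 3: (11242/47244)²·(1−1036/11242)·1110000/1036 = 55.076844
  County 4: (14592/47244)²·(1−2415/14592)·8185000/2415 = 269.8133
  County 1: (4331/47244)²·(1−272/4331)·618000/272 = 17.895073
  County 5: (17079/47244)²·(1−2661/17079)·1160000/2661 = 48.093596
  → Var(ȳ_str) = 390.87881.
Var(ȳ_srs) = (1 − 6384/47244)·4028000/6384 = 545.69288.
deff = 390.87881 / 545.69288 = 0.7163.

0.7163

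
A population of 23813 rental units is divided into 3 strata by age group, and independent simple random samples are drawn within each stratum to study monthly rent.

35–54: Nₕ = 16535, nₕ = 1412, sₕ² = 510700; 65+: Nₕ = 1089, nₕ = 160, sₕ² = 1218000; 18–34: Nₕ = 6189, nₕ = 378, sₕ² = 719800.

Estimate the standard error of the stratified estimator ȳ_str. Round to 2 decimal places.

Var(ȳ_str) = Σₕ Wₕ²(1 − fₕ)sₕ²/nₕ with Wₕ = Nₕ/N, N = 23813.
35–54: Wₕ = 0.69436862; term = 0.69436862²·(1 − 0.08539462)·510700/1412 = 159.49427.
65+: Wₕ = 0.04573132; term = 0.04573132²·(1 − 0.14692378)·1218000/160 = 13.581342.
18–34: Wₕ = 0.25990005; term = 0.25990005²·(1 − 0.06107610)·719800/378 = 120.77114.
Sum = 293.84675.
SE = √(293.84675) = 17.14.

17.14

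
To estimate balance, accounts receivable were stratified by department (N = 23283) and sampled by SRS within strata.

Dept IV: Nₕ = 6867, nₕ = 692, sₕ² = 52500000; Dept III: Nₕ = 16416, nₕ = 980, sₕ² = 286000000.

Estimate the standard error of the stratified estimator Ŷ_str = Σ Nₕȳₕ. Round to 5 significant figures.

Var(Ŷ_str) = Σₕ Nₕ²(1 − fₕ)sₕ²/nₕ.
Dept IV: 6867²·(1 − 692/6867)·52500000/692 = 3.2170456 × 10^12.
Dept III: 16416²·(1 − 980/16416)·286000000/980 = 7.3950663 × 10^13.
Sum = 7.7167709 × 10^13.
SE = √(7.7167709 × 10^13) = 8.7845 × 10^6.

8.7845 × 10^6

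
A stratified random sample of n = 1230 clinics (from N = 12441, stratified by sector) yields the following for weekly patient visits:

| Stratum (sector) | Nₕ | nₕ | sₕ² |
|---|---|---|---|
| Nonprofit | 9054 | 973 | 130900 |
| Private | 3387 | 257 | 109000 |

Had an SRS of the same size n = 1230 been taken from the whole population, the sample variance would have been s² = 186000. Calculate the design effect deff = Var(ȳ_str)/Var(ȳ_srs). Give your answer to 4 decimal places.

Var(ȳ_str) = Σ Wₕ²(1−fₕ)sₕ²/nₕ with Wₕ = Nₕ/12441:
  Nonprofit: (9054/12441)²·(1−973/9054)·130900/973 = 63.594832
  Private: (3387/12441)²·(1−257/3387)·109000/257 = 29.049745
  → Var(ȳ_str) = 92.644577.
Var(ȳ_srs) = (1 − 1230/12441)·186000/1230 = 136.26895.
deff = 92.644577 / 136.26895 = 0.6799.

0.6799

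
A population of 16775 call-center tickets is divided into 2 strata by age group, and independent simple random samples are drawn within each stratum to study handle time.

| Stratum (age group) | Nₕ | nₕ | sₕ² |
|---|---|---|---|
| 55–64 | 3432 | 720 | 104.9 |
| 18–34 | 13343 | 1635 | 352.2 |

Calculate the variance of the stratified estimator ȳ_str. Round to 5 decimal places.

Var(ȳ_str) = Σₕ Wₕ²(1 − fₕ)sₕ²/nₕ with Wₕ = Nₕ/N, N = 16775.
55–64: Wₕ = 0.20459016; term = 0.20459016²·(1 − 0.20979021)·104.9/720 = 0.0048189775.
18–34: Wₕ = 0.79540984; term = 0.79540984²·(1 − 0.12253616)·352.2/1635 = 0.11958666.
Sum = 0.12440564.

0.12441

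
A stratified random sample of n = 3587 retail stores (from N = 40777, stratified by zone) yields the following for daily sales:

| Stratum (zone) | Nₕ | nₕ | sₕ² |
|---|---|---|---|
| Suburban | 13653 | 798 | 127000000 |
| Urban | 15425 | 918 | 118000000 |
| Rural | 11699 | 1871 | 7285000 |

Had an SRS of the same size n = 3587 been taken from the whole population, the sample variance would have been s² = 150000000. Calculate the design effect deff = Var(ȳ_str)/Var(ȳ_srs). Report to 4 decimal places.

0.9011

Var(ȳ_str) = Σ Wₕ²(1−fₕ)sₕ²/nₕ with Wₕ = Nₕ/40777:
  Suburban: (13653/40777)²·(1−798/13653)·127000000/798 = 16798.498
  Urban: (15425/40777)²·(1−918/15425)·118000000/918 = 17298.624
  Rural: (11699/40777)²·(1−1871/11699)·7285000/1871 = 269.23971
  → Var(ȳ_str) = 34366.362.
Var(ȳ_srs) = (1 − 3587/40777)·150000000/3587 = 38139.131.
deff = 34366.362 / 38139.131 = 0.9011.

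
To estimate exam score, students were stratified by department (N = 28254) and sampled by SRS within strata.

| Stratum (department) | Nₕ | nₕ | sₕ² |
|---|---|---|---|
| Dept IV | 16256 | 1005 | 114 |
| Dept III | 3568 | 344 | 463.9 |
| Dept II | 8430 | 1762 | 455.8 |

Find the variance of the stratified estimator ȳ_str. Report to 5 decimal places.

0.07288

Var(ȳ_str) = Σₕ Wₕ²(1 − fₕ)sₕ²/nₕ with Wₕ = Nₕ/N, N = 28254.
Dept IV: Wₕ = 0.57535216; term = 0.57535216²·(1 − 0.06182333)·114/1005 = 0.035228238.
Dept III: Wₕ = 0.12628300; term = 0.12628300²·(1 − 0.09641256)·463.9/344 = 0.019432377.
Dept II: Wₕ = 0.29836483; term = 0.29836483²·(1 − 0.20901542)·455.8/1762 = 0.018215106.
Sum = 0.072875721.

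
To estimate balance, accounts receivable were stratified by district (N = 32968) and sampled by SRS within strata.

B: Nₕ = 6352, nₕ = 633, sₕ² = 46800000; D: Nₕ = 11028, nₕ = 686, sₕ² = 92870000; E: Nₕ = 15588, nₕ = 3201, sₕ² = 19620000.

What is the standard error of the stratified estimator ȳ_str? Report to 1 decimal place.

133.3

Var(ȳ_str) = Σₕ Wₕ²(1 − fₕ)sₕ²/nₕ with Wₕ = Nₕ/N, N = 32968.
B: Wₕ = 0.19267168; term = 0.19267168²·(1 − 0.09965365)·46800000/633 = 2471.0841.
D: Wₕ = 0.33450619; term = 0.33450619²·(1 − 0.06220530)·92870000/686 = 14205.856.
E: Wₕ = 0.47282213; term = 0.47282213²·(1 − 0.20535027)·19620000/3201 = 1088.8916.
Sum = 17765.832.
SE = √(17765.832) = 133.3.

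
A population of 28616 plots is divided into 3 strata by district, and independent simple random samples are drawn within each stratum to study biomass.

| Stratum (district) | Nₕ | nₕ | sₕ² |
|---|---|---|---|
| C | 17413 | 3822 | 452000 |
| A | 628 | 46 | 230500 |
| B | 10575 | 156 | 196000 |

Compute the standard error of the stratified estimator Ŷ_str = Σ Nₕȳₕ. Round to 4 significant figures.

Var(Ŷ_str) = Σₕ Nₕ²(1 − fₕ)sₕ²/nₕ.
C: 17413²·(1 − 3822/17413)·452000/3822 = 2.7988058 × 10^10.
A: 628²·(1 − 46/628)·230500/46 = 1.8314528 × 10^9.
B: 10575²·(1 − 156/10575)·196000/156 = 1.3843244 × 10^11.
Sum = 1.6825195 × 10^11.
SE = √(1.6825195 × 10^11) = 410200.

410200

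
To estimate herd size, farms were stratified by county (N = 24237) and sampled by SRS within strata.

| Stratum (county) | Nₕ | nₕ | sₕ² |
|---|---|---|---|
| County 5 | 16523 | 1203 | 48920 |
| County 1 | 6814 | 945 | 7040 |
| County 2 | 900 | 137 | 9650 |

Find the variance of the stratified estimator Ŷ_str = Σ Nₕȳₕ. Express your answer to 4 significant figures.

Var(Ŷ_str) = Σₕ Nₕ²(1 − fₕ)sₕ²/nₕ.
County 5: 16523²·(1 − 1203/16523)·48920/1203 = 1.0293628 × 10^10.
County 1: 6814²·(1 − 945/6814)·7040/945 = 2.979251 × 10^8.
County 2: 900²·(1 − 137/900)·9650/137 = 4.8369745 × 10^7.
Sum = 1.0639923 × 10^10.

1.064 × 10^10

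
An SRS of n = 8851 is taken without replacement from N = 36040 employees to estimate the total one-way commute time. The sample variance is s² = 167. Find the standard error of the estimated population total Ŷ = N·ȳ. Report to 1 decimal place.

Var(Ŷ) = N²·Var(ȳ) = N²·(1 − n/N)·s²/n.
f = 8851/36040 = 0.24558824; Var(ȳ) = 0.75441176·167/8851 = 0.014234184.
Var(Ŷ) = 36040² · 0.014234184 = 1.848852 × 10^7.
SE(Ŷ) = √(1.848852 × 10^7) = 4299.8.

4299.8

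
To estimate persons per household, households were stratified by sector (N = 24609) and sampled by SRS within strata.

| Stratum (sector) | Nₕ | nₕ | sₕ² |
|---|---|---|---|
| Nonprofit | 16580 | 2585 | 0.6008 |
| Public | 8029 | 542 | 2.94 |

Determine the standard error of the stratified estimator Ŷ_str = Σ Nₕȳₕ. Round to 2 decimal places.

616.44

Var(Ŷ_str) = Σₕ Nₕ²(1 − fₕ)sₕ²/nₕ.
Nonprofit: 16580²·(1 − 2585/16580)·0.6008/2585 = 53929.551.
Public: 8029²·(1 − 542/8029)·2.94/542 = 326074.87.
Sum = 380004.42.
SE = √(380004.42) = 616.44.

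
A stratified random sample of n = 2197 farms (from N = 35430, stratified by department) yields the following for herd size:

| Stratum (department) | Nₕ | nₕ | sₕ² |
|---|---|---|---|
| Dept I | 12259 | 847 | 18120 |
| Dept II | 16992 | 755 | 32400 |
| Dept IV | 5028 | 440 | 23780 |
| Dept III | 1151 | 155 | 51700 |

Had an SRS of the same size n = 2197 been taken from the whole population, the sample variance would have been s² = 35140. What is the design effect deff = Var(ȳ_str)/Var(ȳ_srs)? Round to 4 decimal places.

0.8741

Var(ȳ_str) = Σ Wₕ²(1−fₕ)sₕ²/nₕ with Wₕ = Nₕ/35430:
  Dept I: (12259/35430)²·(1−847/12259)·18120/847 = 2.3842362
  Dept II: (16992/35430)²·(1−755/16992)·32400/755 = 9.4320489
  Dept IV: (5028/35430)²·(1−440/5028)·23780/440 = 0.99319734
  Dept III: (1151/35430)²·(1−155/1151)·51700/155 = 0.30461494
  → Var(ȳ_str) = 13.114097.
Var(ȳ_srs) = (1 − 2197/35430)·35140/2197 = 15.002723.
deff = 13.114097 / 15.002723 = 0.8741.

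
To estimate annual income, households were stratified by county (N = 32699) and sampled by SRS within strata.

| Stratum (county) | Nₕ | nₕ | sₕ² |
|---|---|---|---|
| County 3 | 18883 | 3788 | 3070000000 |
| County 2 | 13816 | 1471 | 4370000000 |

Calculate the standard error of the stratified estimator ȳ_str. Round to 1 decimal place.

Var(ȳ_str) = Σₕ Wₕ²(1 − fₕ)sₕ²/nₕ with Wₕ = Nₕ/N, N = 32699.
County 3: Wₕ = 0.57747943; term = 0.57747943²·(1 − 0.20060372)·3070000000/3788 = 216054.63.
County 2: Wₕ = 0.42252057; term = 0.42252057²·(1 − 0.10647076)·4370000000/1471 = 473885.3.
Sum = 689939.93.
SE = √(689939.93) = 830.6.

830.6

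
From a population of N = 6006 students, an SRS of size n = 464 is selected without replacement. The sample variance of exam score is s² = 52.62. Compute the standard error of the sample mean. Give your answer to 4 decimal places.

0.3235

Under SRS without replacement, Var(ȳ) = (1 − f)·s²/n with f = n/N = 464/6006 = 0.07725608.
Var(ȳ) = (1 − 0.07725608)·52.62/464 = 0.92274392·0.11340517 = 0.10464393.
SE(ȳ) = √(0.10464393) = 0.3235.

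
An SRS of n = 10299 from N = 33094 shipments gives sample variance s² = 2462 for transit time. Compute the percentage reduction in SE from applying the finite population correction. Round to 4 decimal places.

f = n/N = 10299/33094 = 0.31120445.
SE_no-fpc = √(s²/n) = 0.48892979; SE_fpc = √((1−f)s²/n) = 0.40578096.
Ratio = √(1−f) = 0.82993708. Reduction = 100·(1 − 0.82993708) = 17.0063%.

17.0063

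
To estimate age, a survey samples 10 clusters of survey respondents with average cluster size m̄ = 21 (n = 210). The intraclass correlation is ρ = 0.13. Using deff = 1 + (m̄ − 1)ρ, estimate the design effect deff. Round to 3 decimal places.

3.600

deff = 1 + (21 − 1)·0.13 = 1 + 2.6 = 3.6.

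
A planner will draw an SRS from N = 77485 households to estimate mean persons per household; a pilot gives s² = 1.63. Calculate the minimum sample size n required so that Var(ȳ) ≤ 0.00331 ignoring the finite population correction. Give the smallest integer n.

Without fpc, n₀ = s²/D = 1.63/0.00331 = 492.4471.
Rounding up, n = 493.

493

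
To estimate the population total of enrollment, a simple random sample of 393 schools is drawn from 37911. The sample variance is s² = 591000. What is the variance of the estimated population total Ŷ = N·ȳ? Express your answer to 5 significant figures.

2.1389 × 10^12

Var(Ŷ) = N²·Var(ȳ) = N²·(1 − n/N)·s²/n.
f = 393/37911 = 0.01036638; Var(ȳ) = 0.98963362·591000/393 = 1488.2277.
Var(Ŷ) = 37911² · 1488.2277 = 2.1389462 × 10^12.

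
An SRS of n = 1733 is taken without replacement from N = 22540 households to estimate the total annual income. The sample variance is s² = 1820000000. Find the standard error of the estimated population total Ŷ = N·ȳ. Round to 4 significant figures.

2.219 × 10^7

Var(Ŷ) = N²·Var(ȳ) = N²·(1 − n/N)·s²/n.
f = 1733/22540 = 0.07688554; Var(ȳ) = 0.92311446·1820000000/1733 = 969456.62.
Var(Ŷ) = 22540² · 969456.62 = 4.9253399 × 10^14.
SE(Ŷ) = √(4.9253399 × 10^14) = 2.219 × 10^7.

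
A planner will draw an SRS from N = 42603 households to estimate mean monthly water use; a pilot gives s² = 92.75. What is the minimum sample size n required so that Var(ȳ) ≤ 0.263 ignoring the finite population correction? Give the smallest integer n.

353

Without fpc, n₀ = s²/D = 92.75/0.263 = 352.6616.
Rounding up, n = 353.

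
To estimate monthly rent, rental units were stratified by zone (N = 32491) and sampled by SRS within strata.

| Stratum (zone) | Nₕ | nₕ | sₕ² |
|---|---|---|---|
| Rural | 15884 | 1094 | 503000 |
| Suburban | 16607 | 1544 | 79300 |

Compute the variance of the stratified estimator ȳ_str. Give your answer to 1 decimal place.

114.5

Var(ȳ_str) = Σₕ Wₕ²(1 − fₕ)sₕ²/nₕ with Wₕ = Nₕ/N, N = 32491.
Rural: Wₕ = 0.48887384; term = 0.48887384²·(1 − 0.06887434)·503000/1094 = 102.31812.
Suburban: Wₕ = 0.51112616; term = 0.51112616²·(1 − 0.09297284)·79300/1544 = 12.170331.
Sum = 114.48845.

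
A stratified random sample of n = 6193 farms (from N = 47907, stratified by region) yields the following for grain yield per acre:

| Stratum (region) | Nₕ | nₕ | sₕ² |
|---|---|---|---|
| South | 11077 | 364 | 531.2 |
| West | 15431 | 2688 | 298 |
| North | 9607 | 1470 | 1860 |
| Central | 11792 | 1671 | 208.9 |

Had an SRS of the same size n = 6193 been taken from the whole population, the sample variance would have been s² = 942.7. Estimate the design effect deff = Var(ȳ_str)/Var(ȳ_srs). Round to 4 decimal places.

1.0152

Var(ȳ_str) = Σ Wₕ²(1−fₕ)sₕ²/nₕ with Wₕ = Nₕ/47907:
  South: (11077/47907)²·(1−364/11077)·531.2/364 = 0.07545569
  West: (15431/47907)²·(1−2688/15431)·298/2688 = 0.0094984951
  North: (9607/47907)²·(1−1470/9607)·1860/1470 = 0.04309727
  Central: (11792/47907)²·(1−1671/11792)·208.9/1671 = 0.0065009217
  → Var(ȳ_str) = 0.13455238.
Var(ȳ_srs) = (1 − 6193/47907)·942.7/6193 = 0.13254254.
deff = 0.13455238 / 0.13254254 = 1.0152.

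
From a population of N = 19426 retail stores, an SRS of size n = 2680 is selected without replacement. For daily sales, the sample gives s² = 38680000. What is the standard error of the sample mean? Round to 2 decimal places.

111.54

Under SRS without replacement, Var(ȳ) = (1 − f)·s²/n with f = n/N = 2680/19426 = 0.13795944.
Var(ȳ) = (1 − 0.13795944)·38680000/2680 = 0.86204056·14432.836 = 12441.69.
SE(ȳ) = √(12441.69) = 111.54.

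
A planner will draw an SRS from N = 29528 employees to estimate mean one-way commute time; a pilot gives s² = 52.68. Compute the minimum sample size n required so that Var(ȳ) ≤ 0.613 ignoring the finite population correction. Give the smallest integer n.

86

Without fpc, n₀ = s²/D = 52.68/0.613 = 85.9380.
Rounding up, n = 86.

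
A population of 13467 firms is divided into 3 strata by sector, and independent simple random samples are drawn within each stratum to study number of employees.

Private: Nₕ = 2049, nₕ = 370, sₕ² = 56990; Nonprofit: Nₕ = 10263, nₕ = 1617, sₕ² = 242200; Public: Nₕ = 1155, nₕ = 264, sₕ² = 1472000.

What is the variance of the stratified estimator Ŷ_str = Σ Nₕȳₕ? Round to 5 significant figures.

Var(Ŷ_str) = Σₕ Nₕ²(1 − fₕ)sₕ²/nₕ.
Private: 2049²·(1 − 370/2049)·56990/370 = 5.2989471 × 10^8.
Nonprofit: 10263²·(1 − 1617/10263)·242200/1617 = 1.3290878 × 10^10.
Public: 1155²·(1 − 264/1155)·1472000/264 = 5.73804 × 10^9.
Sum = 1.9558813 × 10^10.

1.9559 × 10^10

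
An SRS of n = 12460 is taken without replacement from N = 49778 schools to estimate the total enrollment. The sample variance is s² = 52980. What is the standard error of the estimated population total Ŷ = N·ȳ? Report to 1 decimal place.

Var(Ŷ) = N²·Var(ȳ) = N²·(1 − n/N)·s²/n.
f = 12460/49778 = 0.25031138; Var(ȳ) = 0.74968862·52980/12460 = 3.1876808.
Var(Ŷ) = 49778² · 3.1876808 = 7.8985926 × 10^9.
SE(Ŷ) = √(7.8985926 × 10^9) = 88874.0.

88874.0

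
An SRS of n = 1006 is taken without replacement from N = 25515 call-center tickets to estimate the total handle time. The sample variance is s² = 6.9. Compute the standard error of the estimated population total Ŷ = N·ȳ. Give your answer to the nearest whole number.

2071

Var(Ŷ) = N²·Var(ȳ) = N²·(1 − n/N)·s²/n.
f = 1006/25515 = 0.03942779; Var(ȳ) = 0.96057221·6.9/1006 = 0.0065884178.
Var(Ŷ) = 25515² · 0.0065884178 = 4.2891603 × 10^6.
SE(Ŷ) = √(4.2891603 × 10^6) = 2071.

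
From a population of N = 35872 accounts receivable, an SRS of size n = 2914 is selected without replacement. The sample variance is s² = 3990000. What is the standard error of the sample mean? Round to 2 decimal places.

Under SRS without replacement, Var(ȳ) = (1 − f)·s²/n with f = n/N = 2914/35872 = 0.08123327.
Var(ȳ) = (1 − 0.08123327)·3990000/2914 = 0.91876673·1369.2519 = 1258.0231.
SE(ȳ) = √(1258.0231) = 35.47.

35.47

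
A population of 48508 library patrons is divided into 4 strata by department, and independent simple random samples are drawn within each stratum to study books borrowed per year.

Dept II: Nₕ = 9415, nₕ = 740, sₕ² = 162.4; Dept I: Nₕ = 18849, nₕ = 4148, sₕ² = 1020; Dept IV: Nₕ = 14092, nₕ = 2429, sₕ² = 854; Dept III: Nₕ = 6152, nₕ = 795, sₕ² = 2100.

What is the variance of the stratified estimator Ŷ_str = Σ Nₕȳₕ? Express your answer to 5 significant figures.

2.3090 × 10^8

Var(Ŷ_str) = Σₕ Nₕ²(1 − fₕ)sₕ²/nₕ.
Dept II: 9415²·(1 − 740/9415)·162.4/740 = 1.7924379 × 10^7.
Dept I: 18849²·(1 − 4148/18849)·1020/4148 = 6.8139135 × 10^7.
Dept IV: 14092²·(1 − 2429/14092)·854/2429 = 5.7784754 × 10^7.
Dept III: 6152²·(1 − 795/6152)·2100/795 = 8.7054282 × 10^7.
Sum = 2.3090255 × 10^8.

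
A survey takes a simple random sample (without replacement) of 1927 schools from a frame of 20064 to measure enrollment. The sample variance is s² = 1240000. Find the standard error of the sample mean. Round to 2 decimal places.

Under SRS without replacement, Var(ȳ) = (1 − f)·s²/n with f = n/N = 1927/20064 = 0.09604266.
Var(ȳ) = (1 − 0.09604266)·1240000/1927 = 0.90395734·643.48729 = 581.68505.
SE(ȳ) = √(581.68505) = 24.12.

24.12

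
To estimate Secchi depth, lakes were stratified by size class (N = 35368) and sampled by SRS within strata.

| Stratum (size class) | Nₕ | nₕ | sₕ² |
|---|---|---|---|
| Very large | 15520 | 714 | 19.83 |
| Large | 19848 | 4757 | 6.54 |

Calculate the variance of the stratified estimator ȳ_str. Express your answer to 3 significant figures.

Var(ȳ_str) = Σₕ Wₕ²(1 − fₕ)sₕ²/nₕ with Wₕ = Nₕ/N, N = 35368.
Very large: Wₕ = 0.43881475; term = 0.43881475²·(1 − 0.04600515)·19.83/714 = 0.005101912.
Large: Wₕ = 0.56118525; term = 0.56118525²·(1 − 0.23967150)·6.54/4757 = 3.2919889 × 10^-4.
Sum = 0.0054311109.

0.00543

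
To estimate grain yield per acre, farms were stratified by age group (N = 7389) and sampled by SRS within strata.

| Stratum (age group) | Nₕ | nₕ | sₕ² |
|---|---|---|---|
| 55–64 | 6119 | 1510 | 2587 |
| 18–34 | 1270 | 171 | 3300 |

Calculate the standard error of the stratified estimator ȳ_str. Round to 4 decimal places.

Var(ȳ_str) = Σₕ Wₕ²(1 − fₕ)sₕ²/nₕ with Wₕ = Nₕ/N, N = 7389.
55–64: Wₕ = 0.82812289; term = 0.82812289²·(1 − 0.24677235)·2587/1510 = 0.88498378.
18–34: Wₕ = 0.17187711; term = 0.17187711²·(1 − 0.13464567)·3300/171 = 0.4933418.
Sum = 1.3783256.
SE = √(1.3783256) = 1.1740.

1.1740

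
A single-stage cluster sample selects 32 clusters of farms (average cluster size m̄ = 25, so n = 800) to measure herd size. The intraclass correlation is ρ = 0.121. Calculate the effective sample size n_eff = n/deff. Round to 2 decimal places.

204.92

deff = 1 + (25 − 1)·0.121 = 1 + 2.904 = 3.904.
n_eff = 800 / 3.904 = 204.92.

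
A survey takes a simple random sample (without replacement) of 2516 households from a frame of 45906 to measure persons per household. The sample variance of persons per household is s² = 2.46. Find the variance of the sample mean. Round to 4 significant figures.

9.242 × 10^-4

Under SRS without replacement, Var(ȳ) = (1 − f)·s²/n with f = n/N = 2516/45906 = 0.05480765.
Var(ȳ) = (1 − 0.05480765)·2.46/2516 = 0.94519235·9.7774245 × 10^-4 = 9.2415468 × 10^-4.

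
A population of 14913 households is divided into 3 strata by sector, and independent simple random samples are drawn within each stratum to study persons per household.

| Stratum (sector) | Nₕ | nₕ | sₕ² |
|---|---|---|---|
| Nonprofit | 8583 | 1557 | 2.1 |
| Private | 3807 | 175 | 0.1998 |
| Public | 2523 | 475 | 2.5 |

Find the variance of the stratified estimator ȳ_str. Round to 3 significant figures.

5.59 × 10^-4

Var(ȳ_str) = Σₕ Wₕ²(1 − fₕ)sₕ²/nₕ with Wₕ = Nₕ/N, N = 14913.
Nonprofit: Wₕ = 0.57553812; term = 0.57553812²·(1 − 0.18140510)·2.1/1557 = 3.6571932 × 10^-4.
Private: Wₕ = 0.25528063; term = 0.25528063²·(1 − 0.04596795)·0.1998/175 = 7.0983289 × 10^-5.
Public: Wₕ = 0.16918125; term = 0.16918125²·(1 − 0.18826793)·2.5/475 = 1.2228229 × 10^-4.
Sum = 5.589849 × 10^-4.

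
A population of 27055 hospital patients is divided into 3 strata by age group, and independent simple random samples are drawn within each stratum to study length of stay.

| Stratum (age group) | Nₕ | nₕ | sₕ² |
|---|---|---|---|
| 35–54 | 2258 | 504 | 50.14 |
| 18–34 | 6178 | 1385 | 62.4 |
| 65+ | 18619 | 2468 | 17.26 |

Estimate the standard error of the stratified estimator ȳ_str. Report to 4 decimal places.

Var(ȳ_str) = Σₕ Wₕ²(1 − fₕ)sₕ²/nₕ with Wₕ = Nₕ/N, N = 27055.
35–54: Wₕ = 0.08345962; term = 0.08345962²·(1 − 0.22320638)·50.14/504 = 5.3828496 × 10^-4.
18–34: Wₕ = 0.22834966; term = 0.22834966²·(1 − 0.22418258)·62.4/1385 = 0.0018226156.
65+: Wₕ = 0.68819072; term = 0.68819072²·(1 − 0.13255277)·17.26/2468 = 0.002873137.
Sum = 0.0052340376.
SE = √(0.0052340376) = 0.0723.

0.0723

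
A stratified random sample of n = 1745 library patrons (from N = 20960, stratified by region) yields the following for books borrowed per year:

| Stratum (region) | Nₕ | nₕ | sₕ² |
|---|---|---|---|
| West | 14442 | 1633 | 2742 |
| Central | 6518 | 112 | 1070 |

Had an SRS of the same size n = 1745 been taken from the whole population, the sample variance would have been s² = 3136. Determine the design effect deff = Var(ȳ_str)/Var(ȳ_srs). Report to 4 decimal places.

Var(ȳ_str) = Σ Wₕ²(1−fₕ)sₕ²/nₕ with Wₕ = Nₕ/20960:
  West: (14442/20960)²·(1−1633/14442)·2742/1633 = 0.70703559
  Central: (6518/20960)²·(1−112/6518)·1070/112 = 0.90799716
  → Var(ȳ_str) = 1.6150328.
Var(ȳ_srs) = (1 − 1745/20960)·3136/1745 = 1.6475163.
deff = 1.6150328 / 1.6475163 = 0.9803.

0.9803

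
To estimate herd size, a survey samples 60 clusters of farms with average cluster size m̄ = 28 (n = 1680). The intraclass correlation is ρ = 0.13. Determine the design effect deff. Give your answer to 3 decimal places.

deff = 1 + (28 − 1)·0.13 = 1 + 3.51 = 4.51.

4.510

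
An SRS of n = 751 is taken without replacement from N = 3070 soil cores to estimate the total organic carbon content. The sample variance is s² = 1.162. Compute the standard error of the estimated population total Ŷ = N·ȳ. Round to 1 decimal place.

Var(Ŷ) = N²·Var(ȳ) = N²·(1 − n/N)·s²/n.
f = 751/3070 = 0.24462541; Var(ȳ) = 0.75537459·1.162/751 = 0.0011687687.
Var(Ŷ) = 3070² · 0.0011687687 = 11015.528.
SE(Ŷ) = √(11015.528) = 105.0.

105.0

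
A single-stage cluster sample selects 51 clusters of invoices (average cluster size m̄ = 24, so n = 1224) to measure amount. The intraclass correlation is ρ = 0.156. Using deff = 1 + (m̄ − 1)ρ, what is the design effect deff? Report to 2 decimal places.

deff = 1 + (24 − 1)·0.156 = 1 + 3.588 = 4.588.

4.59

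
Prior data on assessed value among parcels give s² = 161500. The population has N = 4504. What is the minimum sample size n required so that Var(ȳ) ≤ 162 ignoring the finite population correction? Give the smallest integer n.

Without fpc, n₀ = s²/D = 161500/162 = 996.9136.
Rounding up, n = 997.

997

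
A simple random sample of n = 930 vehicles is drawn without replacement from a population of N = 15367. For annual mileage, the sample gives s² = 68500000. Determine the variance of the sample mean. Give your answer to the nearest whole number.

69198

Under SRS without replacement, Var(ȳ) = (1 − f)·s²/n with f = n/N = 930/15367 = 0.06051929.
Var(ȳ) = (1 − 0.06051929)·68500000/930 = 0.93948071·73655.914 = 69198.31.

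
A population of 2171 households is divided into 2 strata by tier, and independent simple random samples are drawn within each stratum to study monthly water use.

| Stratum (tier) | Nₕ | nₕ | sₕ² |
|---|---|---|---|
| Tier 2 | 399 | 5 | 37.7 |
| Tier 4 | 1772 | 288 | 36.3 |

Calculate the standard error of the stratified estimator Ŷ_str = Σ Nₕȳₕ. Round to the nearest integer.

1232

Var(Ŷ_str) = Σₕ Nₕ²(1 − fₕ)sₕ²/nₕ.
Tier 2: 399²·(1 − 5/399)·37.7/5 = 1.1853332 × 10^6.
Tier 4: 1772²·(1 − 288/1772)·36.3/288 = 331445.22.
Sum = 1.5167784 × 10^6.
SE = √(1.5167784 × 10^6) = 1232.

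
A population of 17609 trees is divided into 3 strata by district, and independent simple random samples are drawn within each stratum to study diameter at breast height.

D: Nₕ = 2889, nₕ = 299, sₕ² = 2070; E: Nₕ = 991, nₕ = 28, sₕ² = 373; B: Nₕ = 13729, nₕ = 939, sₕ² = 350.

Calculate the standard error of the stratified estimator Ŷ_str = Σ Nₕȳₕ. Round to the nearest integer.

Var(Ŷ_str) = Σₕ Nₕ²(1 − fₕ)sₕ²/nₕ.
D: 2889²·(1 − 299/2889)·2070/299 = 5.1801992 × 10^7.
E: 991²·(1 − 28/991)·373/28 = 1.2713079 × 10^7.
B: 13729²·(1 − 939/13729)·350/939 = 6.5450339 × 10^7.
Sum = 1.2996541 × 10^8.
SE = √(1.2996541 × 10^8) = 11400.

11400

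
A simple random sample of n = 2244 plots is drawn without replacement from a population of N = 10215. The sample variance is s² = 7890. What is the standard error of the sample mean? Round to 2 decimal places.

Under SRS without replacement, Var(ȳ) = (1 − f)·s²/n with f = n/N = 2244/10215 = 0.21967695.
Var(ȳ) = (1 − 0.21967695)·7890/2244 = 0.78032305·3.5160428 = 2.7436492.
SE(ȳ) = √(2.7436492) = 1.66.

1.66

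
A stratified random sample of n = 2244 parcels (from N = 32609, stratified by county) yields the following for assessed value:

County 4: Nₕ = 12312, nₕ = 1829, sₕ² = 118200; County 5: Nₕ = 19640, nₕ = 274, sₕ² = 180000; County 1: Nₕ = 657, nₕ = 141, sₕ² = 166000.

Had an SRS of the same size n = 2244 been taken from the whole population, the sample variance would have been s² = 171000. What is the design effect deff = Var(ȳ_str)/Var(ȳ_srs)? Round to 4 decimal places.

Var(ȳ_str) = Σ Wₕ²(1−fₕ)sₕ²/nₕ with Wₕ = Nₕ/32609:
  County 4: (12312/32609)²·(1−1829/12312)·118200/1829 = 7.8440978
  County 5: (19640/32609)²·(1−274/19640)·180000/274 = 234.97864
  County 1: (657/32609)²·(1−141/657)·166000/141 = 0.37534366
  → Var(ȳ_str) = 243.19808.
Var(ȳ_srs) = (1 − 2244/32609)·171000/2244 = 70.959257.
deff = 243.19808 / 70.959257 = 3.4273.

3.4273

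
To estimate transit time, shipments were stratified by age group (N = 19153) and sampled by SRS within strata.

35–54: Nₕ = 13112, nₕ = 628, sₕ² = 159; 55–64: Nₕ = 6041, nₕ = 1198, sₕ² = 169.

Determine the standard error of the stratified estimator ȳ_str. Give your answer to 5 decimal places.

0.35246

Var(ȳ_str) = Σₕ Wₕ²(1 − fₕ)sₕ²/nₕ with Wₕ = Nₕ/N, N = 19153.
35–54: Wₕ = 0.68459249; term = 0.68459249²·(1 − 0.04789506)·159/628 = 0.1129761.
55–64: Wₕ = 0.31540751; term = 0.31540751²·(1 − 0.19831154)·169/1198 = 0.011250701.
Sum = 0.1242268.
SE = √(0.1242268) = 0.35246.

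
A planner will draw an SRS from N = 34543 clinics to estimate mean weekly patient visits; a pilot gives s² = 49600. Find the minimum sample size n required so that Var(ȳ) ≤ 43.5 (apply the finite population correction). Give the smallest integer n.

Without fpc, n₀ = s²/D = 49600/43.5 = 1140.2299.
With fpc, (1 − n/N)·s²/n ≤ D requires n ≥ n₀/(1 + n₀/N) = 1140.2299/(1 + 1140.2299/34543) = 1103.7947.
Rounding up, n = 1104.

1104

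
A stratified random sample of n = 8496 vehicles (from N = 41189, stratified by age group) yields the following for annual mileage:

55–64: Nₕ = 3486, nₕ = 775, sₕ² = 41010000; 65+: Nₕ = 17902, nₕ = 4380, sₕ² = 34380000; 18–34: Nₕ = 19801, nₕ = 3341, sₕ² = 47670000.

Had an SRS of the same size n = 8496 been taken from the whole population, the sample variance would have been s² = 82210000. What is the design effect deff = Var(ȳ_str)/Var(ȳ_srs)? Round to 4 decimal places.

Var(ȳ_str) = Σ Wₕ²(1−fₕ)sₕ²/nₕ with Wₕ = Nₕ/41189:
  55–64: (3486/41189)²·(1−775/3486)·41010000/775 = 294.76945
  65+: (17902/41189)²·(1−4380/17902)·34380000/4380 = 1119.9838
  18–34: (19801/41189)²·(1−3341/19801)·47670000/3341 = 2741.089
  → Var(ȳ_str) = 4155.8423.
Var(ȳ_srs) = (1 − 8496/41189)·82210000/8496 = 7680.397.
deff = 4155.8423 / 7680.397 = 0.5411.

0.5411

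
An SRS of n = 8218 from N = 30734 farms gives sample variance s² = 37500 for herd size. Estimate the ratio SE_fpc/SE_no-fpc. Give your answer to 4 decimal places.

f = n/N = 8218/30734 = 0.26739116.
SE_no-fpc = √(s²/n) = 2.136154; SE_fpc = √((1−f)s²/n) = 1.8283892.
Ratio = √(1−f) = 0.85592572.

0.8559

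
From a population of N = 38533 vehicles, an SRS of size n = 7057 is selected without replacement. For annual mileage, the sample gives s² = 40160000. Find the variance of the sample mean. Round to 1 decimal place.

4648.6

Under SRS without replacement, Var(ȳ) = (1 − f)·s²/n with f = n/N = 7057/38533 = 0.18314172.
Var(ȳ) = (1 − 0.18314172)·40160000/7057 = 0.81685828·5690.8035 = 4648.5799.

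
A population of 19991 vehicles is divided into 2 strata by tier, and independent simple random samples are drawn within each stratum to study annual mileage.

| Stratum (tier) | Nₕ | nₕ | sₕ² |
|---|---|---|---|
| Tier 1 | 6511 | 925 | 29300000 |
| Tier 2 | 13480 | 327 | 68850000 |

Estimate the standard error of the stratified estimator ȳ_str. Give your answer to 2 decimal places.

310.31

Var(ȳ_str) = Σₕ Wₕ²(1 − fₕ)sₕ²/nₕ with Wₕ = Nₕ/N, N = 19991.
Tier 1: Wₕ = 0.32569656; term = 0.32569656²·(1 − 0.14206727)·29300000/925 = 2882.74.
Tier 2: Wₕ = 0.67430344; term = 0.67430344²·(1 − 0.02425816)·68850000/327 = 93411.827.
Sum = 96294.567.
SE = √(96294.567) = 310.31.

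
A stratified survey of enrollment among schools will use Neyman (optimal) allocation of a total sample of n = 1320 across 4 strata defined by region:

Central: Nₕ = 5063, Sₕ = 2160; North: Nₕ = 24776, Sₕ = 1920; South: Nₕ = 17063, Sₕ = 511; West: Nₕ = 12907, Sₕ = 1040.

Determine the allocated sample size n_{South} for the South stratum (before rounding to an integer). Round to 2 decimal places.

Neyman allocation: nₕ = n·NₕSₕ / Σⱼ NⱼSⱼ.
Σ NⱼSⱼ = 5063·2160 + 24776·1920 + 17063·511 + 12907·1040 = 8.0648473 × 10^7.
n_{South} = 1320·17063·511 / (8.0648473 × 10^7) = 142.71.

142.71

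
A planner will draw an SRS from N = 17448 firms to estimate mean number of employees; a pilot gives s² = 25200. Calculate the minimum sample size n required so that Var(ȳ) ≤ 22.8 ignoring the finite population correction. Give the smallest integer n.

1106

Without fpc, n₀ = s²/D = 25200/22.8 = 1105.2632.
Rounding up, n = 1106.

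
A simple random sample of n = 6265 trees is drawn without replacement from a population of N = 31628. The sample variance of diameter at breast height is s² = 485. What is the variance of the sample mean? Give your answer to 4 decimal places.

0.0621

Under SRS without replacement, Var(ȳ) = (1 − f)·s²/n with f = n/N = 6265/31628 = 0.19808398.
Var(ȳ) = (1 − 0.19808398)·485/6265 = 0.80191602·0.077414206 = 0.062079692.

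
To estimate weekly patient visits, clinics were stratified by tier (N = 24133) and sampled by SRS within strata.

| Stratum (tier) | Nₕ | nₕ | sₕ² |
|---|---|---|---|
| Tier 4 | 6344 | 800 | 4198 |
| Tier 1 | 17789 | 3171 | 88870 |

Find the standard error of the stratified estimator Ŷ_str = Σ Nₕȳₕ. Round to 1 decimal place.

86443.0

Var(Ŷ_str) = Σₕ Nₕ²(1 − fₕ)sₕ²/nₕ.
Tier 4: 6344²·(1 − 800/6344)·4198/800 = 1.8456054 × 10^8.
Tier 1: 17789²·(1 − 3171/17789)·88870/3171 = 7.2878333 × 10^9.
Sum = 7.4723938 × 10^9.
SE = √(7.4723938 × 10^9) = 86443.0.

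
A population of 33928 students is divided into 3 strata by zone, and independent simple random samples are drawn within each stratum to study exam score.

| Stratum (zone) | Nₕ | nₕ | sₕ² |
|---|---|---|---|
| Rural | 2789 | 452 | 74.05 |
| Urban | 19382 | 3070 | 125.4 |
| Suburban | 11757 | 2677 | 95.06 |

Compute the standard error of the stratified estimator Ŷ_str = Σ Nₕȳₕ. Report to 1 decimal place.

Var(Ŷ_str) = Σₕ Nₕ²(1 − fₕ)sₕ²/nₕ.
Rural: 2789²·(1 − 452/2789)·74.05/452 = 1.0678097 × 10^6.
Urban: 19382²·(1 − 3070/19382)·125.4/3070 = 1.2914124 × 10^7.
Suburban: 11757²·(1 − 2677/11757)·95.06/2677 = 3.7908081 × 10^6.
Sum = 1.7772742 × 10^7.
SE = √(1.7772742 × 10^7) = 4215.8.

4215.8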